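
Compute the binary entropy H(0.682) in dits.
0.2716 dits

The binary entropy function is:
H(p) = -p log(p) - (1-p) log(1-p)

H(0.682) = -0.682 × log_10(0.682) - 0.318 × log_10(0.318)
H(0.682) = 0.2716 dits

Note: Binary entropy is maximized at p=0.5 (H=1 bit) and minimized at p=0 or p=1 (H=0).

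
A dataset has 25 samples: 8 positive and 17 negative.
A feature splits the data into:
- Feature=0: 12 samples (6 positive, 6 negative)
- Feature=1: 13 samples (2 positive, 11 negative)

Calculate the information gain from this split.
0.1023 bits

Information Gain = H(Y) - H(Y|Feature)

Before split:
P(positive) = 8/25 = 0.3200
H(Y) = 0.9044 bits

After split:
Feature=0: H = 1.0000 bits (weight = 12/25)
Feature=1: H = 0.6194 bits (weight = 13/25)
H(Y|Feature) = (12/25)×1.0000 + (13/25)×0.6194 = 0.8021 bits

Information Gain = 0.9044 - 0.8021 = 0.1023 bits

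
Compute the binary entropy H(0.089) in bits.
0.4331 bits

The binary entropy function is:
H(p) = -p log(p) - (1-p) log(1-p)

H(0.089) = -0.089 × log_2(0.089) - 0.911 × log_2(0.911)
H(0.089) = 0.4331 bits

Note: Binary entropy is maximized at p=0.5 (H=1 bit) and minimized at p=0 or p=1 (H=0).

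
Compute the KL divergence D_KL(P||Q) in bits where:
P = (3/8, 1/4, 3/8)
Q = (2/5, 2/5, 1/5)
0.1356 bits

KL divergence: D_KL(P||Q) = Σ p(x) log(p(x)/q(x))

Computing term by term:
  x=0: 3/8 × log_2[(3/8)/(2/5)] = 3/8 × -0.0931 = -0.0349
  x=1: 1/4 × log_2[(1/4)/(2/5)] = 1/4 × -0.6781 = -0.1695
  x=2: 3/8 × log_2[(3/8)/(1/5)] = 3/8 × 0.9069 = 0.3401

D_KL(P||Q) = 0.1356 bits

Note: KL divergence is always non-negative and equals 0 iff P = Q.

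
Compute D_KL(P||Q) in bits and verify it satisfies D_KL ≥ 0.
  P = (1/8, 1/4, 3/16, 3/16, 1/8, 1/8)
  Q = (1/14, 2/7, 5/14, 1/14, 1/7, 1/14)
0.2164 bits

KL divergence satisfies the Gibbs inequality: D_KL(P||Q) ≥ 0 for all distributions P, Q.

D_KL(P||Q) = Σ p(x) log(p(x)/q(x))
Term by term:
  x=0: 1/8 × log_2[(1/8)/(1/14)] = 0.1009
  x=1: 1/4 × log_2[(1/4)/(2/7)] = -0.0482
  x=2: 3/16 × log_2[(3/16)/(5/14)] = -0.1743
  x=3: 3/16 × log_2[(3/16)/(1/14)] = 0.2611
  x=4: 1/8 × log_2[(1/8)/(1/7)] = -0.0241
  x=5: 1/8 × log_2[(1/8)/(1/14)] = 0.1009
D_KL(P||Q) = 0.2164 bits

D_KL(P||Q) = 0.2164 ≥ 0 ✓

This non-negativity is a fundamental property: relative entropy cannot be negative because it measures how different Q is from P.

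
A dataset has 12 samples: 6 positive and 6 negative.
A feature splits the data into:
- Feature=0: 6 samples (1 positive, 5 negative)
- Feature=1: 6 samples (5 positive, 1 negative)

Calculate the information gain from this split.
0.3500 bits

Information Gain = H(Y) - H(Y|Feature)

Before split:
P(positive) = 6/12 = 0.5000
H(Y) = 1.0000 bits

After split:
Feature=0: H = 0.6500 bits (weight = 6/12)
Feature=1: H = 0.6500 bits (weight = 6/12)
H(Y|Feature) = (6/12)×0.6500 + (6/12)×0.6500 = 0.6500 bits

Information Gain = 1.0000 - 0.6500 = 0.3500 bits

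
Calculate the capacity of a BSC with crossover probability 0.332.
0.0830 bits

For a binary symmetric channel (BSC) with error probability p:
Capacity C = 1 - H(p) bits per symbol

where H(p) = -p log₂(p) - (1-p) log₂(1-p) is the binary entropy function.

H(0.332) = 0.9170 bits
C = 1 - 0.9170 = 0.0830 bits per symbol

This means we can reliably transmit up to 0.0830 bits of information per channel use.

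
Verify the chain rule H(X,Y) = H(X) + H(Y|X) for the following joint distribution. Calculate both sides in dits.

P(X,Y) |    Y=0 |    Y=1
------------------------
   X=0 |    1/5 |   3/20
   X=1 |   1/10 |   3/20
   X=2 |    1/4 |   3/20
H(X,Y) = 0.7611, H(X) = 0.4693, H(Y|X) = 0.2918 (all in dits)

Chain rule: H(X,Y) = H(X) + H(Y|X)

Left side — joint entropy directly:
H(X,Y) = -Σ p(x,y) log p(x,y) = 0.7611 dits

Right side — compute H(Y|X) from the conditional distributions:
P(X) = (7/20, 1/4, 2/5), so H(X) = 0.4693 dits
H(Y|X) = Σ_x P(X=x) · H(Y|X=x):
  P(Y|X=0) = (4/7, 3/7), H(Y|X=0) = 0.2966, weight P(X=0) = 7/20
  P(Y|X=1) = (2/5, 3/5), H(Y|X=1) = 0.2923, weight P(X=1) = 1/4
  P(Y|X=2) = (5/8, 3/8), H(Y|X=2) = 0.2873, weight P(X=2) = 2/5
H(Y|X) = 0.2918 dits

H(X) + H(Y|X) = 0.4693 + 0.2918 = 0.7611 dits

Both sides equal 0.7611 dits. ✓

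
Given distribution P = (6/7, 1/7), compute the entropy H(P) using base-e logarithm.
0.4101 nats

Shannon entropy is H(X) = -Σ p(x) log p(x).

For P = (6/7, 1/7):
H = -6/7 × log_e(6/7) -1/7 × log_e(1/7)
H = 0.4101 nats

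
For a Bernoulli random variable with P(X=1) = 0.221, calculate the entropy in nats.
0.5282 nats

The binary entropy function is:
H(p) = -p log(p) - (1-p) log(1-p)

H(0.221) = -0.221 × log_e(0.221) - 0.779 × log_e(0.779)
H(0.221) = 0.5282 nats

Note: Binary entropy is maximized at p=0.5 (H=1 bit) and minimized at p=0 or p=1 (H=0).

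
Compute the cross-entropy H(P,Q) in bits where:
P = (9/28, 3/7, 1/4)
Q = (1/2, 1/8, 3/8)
1.9609 bits

Cross-entropy: H(P,Q) = -Σ p(x) log q(x)

Alternatively: H(P,Q) = H(P) + D_KL(P||Q)
H(P) = 1.5502 bits
D_KL(P||Q) = 0.4107 bits

H(P,Q) = 1.5502 + 0.4107 = 1.9609 bits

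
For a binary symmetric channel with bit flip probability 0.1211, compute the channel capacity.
0.4675 bits

For a binary symmetric channel (BSC) with error probability p:
Capacity C = 1 - H(p) bits per symbol

where H(p) = -p log₂(p) - (1-p) log₂(1-p) is the binary entropy function.

H(0.1211) = 0.5325 bits
C = 1 - 0.5325 = 0.4675 bits per symbol

This means we can reliably transmit up to 0.4675 bits of information per channel use.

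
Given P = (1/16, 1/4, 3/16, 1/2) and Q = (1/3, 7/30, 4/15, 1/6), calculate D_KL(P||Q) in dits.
0.1719 dits

KL divergence: D_KL(P||Q) = Σ p(x) log(p(x)/q(x))

Computing term by term:
  x=0: 1/16 × log_10[(1/16)/(1/3)] = 1/16 × -0.7270 = -0.0454
  x=1: 1/4 × log_10[(1/4)/(7/30)] = 1/4 × 0.0300 = 0.0075
  x=2: 3/16 × log_10[(3/16)/(4/15)] = 3/16 × -0.1530 = -0.0287
  x=3: 1/2 × log_10[(1/2)/(1/6)] = 1/2 × 0.4771 = 0.2386

D_KL(P||Q) = 0.1719 dits

Note: KL divergence is always non-negative and equals 0 iff P = Q.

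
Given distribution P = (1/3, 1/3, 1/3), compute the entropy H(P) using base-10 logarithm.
0.4771 dits

Shannon entropy is H(X) = -Σ p(x) log p(x).

For P = (1/3, 1/3, 1/3):
H = -1/3 × log_10(1/3) -1/3 × log_10(1/3) -1/3 × log_10(1/3)
H = 0.4771 dits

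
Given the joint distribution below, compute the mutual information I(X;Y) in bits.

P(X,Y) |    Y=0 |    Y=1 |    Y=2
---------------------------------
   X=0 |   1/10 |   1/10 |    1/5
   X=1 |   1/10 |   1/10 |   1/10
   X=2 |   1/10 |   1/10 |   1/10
0.0200 bits

Mutual information: I(X;Y) = H(X) + H(Y) - H(X,Y)

Marginals:
P(X) = (2/5, 3/10, 3/10), H(X) = 1.5710 bits
P(Y) = (3/10, 3/10, 2/5), H(Y) = 1.5710 bits

Joint entropy: H(X,Y) = 3.1219 bits

I(X;Y) = 1.5710 + 1.5710 - 3.1219 = 0.0200 bits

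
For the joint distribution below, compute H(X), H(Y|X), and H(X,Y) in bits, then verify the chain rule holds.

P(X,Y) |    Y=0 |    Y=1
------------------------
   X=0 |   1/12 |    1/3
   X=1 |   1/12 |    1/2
H(X,Y) = 1.6258, H(X) = 0.9799, H(Y|X) = 0.6459 (all in bits)

Chain rule: H(X,Y) = H(X) + H(Y|X)

Left side — joint entropy directly:
H(X,Y) = -Σ p(x,y) log p(x,y) = 1.6258 bits

Right side — compute H(Y|X) from the conditional distributions:
P(X) = (5/12, 7/12), so H(X) = 0.9799 bits
H(Y|X) = Σ_x P(X=x) · H(Y|X=x):
  P(Y|X=0) = (1/5, 4/5), H(Y|X=0) = 0.7219, weight P(X=0) = 5/12
  P(Y|X=1) = (1/7, 6/7), H(Y|X=1) = 0.5917, weight P(X=1) = 7/12
H(Y|X) = 0.6459 bits

H(X) + H(Y|X) = 0.9799 + 0.6459 = 1.6258 bits

Both sides equal 1.6258 bits. ✓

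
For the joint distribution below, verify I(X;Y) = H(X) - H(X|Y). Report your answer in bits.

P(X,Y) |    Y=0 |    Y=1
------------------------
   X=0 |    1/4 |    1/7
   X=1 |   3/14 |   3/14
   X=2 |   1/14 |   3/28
I(X;Y) = 0.0229 bits

Mutual information has multiple equivalent forms:
- I(X;Y) = H(X) - H(X|Y)
- I(X;Y) = H(Y) - H(Y|X)
- I(X;Y) = H(X) + H(Y) - H(X,Y)

Computing all quantities:
H(X) = 1.4972, H(Y) = 0.9963, H(X,Y) = 2.4707
H(X|Y) = 1.4744, H(Y|X) = 0.9735

Verification:
H(X) - H(X|Y) = 1.4972 - 1.4744 = 0.0229
H(Y) - H(Y|X) = 0.9963 - 0.9735 = 0.0229
H(X) + H(Y) - H(X,Y) = 1.4972 + 0.9963 - 2.4707 = 0.0229

All forms give I(X;Y) = 0.0229 bits. ✓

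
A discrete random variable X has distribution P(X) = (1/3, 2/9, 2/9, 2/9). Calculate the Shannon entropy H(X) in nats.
1.3689 nats

Shannon entropy is H(X) = -Σ p(x) log p(x).

For P = (1/3, 2/9, 2/9, 2/9):
H = -1/3 × log_e(1/3) -2/9 × log_e(2/9) -2/9 × log_e(2/9) -2/9 × log_e(2/9)
H = 1.3689 nats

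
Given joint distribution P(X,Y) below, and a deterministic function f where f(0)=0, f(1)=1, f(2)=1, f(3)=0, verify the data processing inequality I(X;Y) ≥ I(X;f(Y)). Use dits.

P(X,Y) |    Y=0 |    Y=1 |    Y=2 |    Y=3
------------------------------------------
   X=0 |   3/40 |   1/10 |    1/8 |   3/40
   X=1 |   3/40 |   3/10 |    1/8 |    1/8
I(X;Y) = 0.0118, I(X;f(Y)) = 0.0014, inequality holds: 0.0118 ≥ 0.0014

Data Processing Inequality: For any Markov chain X → Y → Z, we have I(X;Y) ≥ I(X;Z).

Here Z = f(Y) is a deterministic function of Y, forming X → Y → Z.

Original I(X;Y) = 0.0118 dits

After applying f:
P(X,Z) where Z=f(Y):
- P(X,Z=0) = P(X,Y=0) + P(X,Y=3)
- P(X,Z=1) = P(X,Y=1) + P(X,Y=2)

I(X;Z) = I(X;f(Y)) = 0.0014 dits

Verification: 0.0118 ≥ 0.0014 ✓

Information cannot be created by processing; the function f can only lose information about X.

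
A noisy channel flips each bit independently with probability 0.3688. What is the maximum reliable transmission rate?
0.0503 bits

For a binary symmetric channel (BSC) with error probability p:
Capacity C = 1 - H(p) bits per symbol

where H(p) = -p log₂(p) - (1-p) log₂(1-p) is the binary entropy function.

H(0.3688) = 0.9497 bits
C = 1 - 0.9497 = 0.0503 bits per symbol

This means we can reliably transmit up to 0.0503 bits of information per channel use.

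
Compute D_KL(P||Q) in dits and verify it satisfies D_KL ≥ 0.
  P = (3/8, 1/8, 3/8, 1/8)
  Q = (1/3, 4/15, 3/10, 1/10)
0.0265 dits

KL divergence satisfies the Gibbs inequality: D_KL(P||Q) ≥ 0 for all distributions P, Q.

D_KL(P||Q) = Σ p(x) log(p(x)/q(x))
Term by term:
  x=0: 3/8 × log_10[(3/8)/(1/3)] = 0.0192
  x=1: 1/8 × log_10[(1/8)/(4/15)] = -0.0411
  x=2: 3/8 × log_10[(3/8)/(3/10)] = 0.0363
  x=3: 1/8 × log_10[(1/8)/(1/10)] = 0.0121
D_KL(P||Q) = 0.0265 dits

D_KL(P||Q) = 0.0265 ≥ 0 ✓

This non-negativity is a fundamental property: relative entropy cannot be negative because it measures how different Q is from P.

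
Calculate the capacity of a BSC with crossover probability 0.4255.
0.0161 bits

For a binary symmetric channel (BSC) with error probability p:
Capacity C = 1 - H(p) bits per symbol

where H(p) = -p log₂(p) - (1-p) log₂(1-p) is the binary entropy function.

H(0.4255) = 0.9839 bits
C = 1 - 0.9839 = 0.0161 bits per symbol

This means we can reliably transmit up to 0.0161 bits of information per channel use.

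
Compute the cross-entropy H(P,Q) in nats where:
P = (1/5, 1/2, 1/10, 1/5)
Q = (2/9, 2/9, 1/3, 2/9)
1.4635 nats

Cross-entropy: H(P,Q) = -Σ p(x) log q(x)

Alternatively: H(P,Q) = H(P) + D_KL(P||Q)
H(P) = 1.2206 nats
D_KL(P||Q) = 0.2429 nats

H(P,Q) = 1.2206 + 0.2429 = 1.4635 nats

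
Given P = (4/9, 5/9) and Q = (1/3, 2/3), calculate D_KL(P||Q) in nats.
0.0266 nats

KL divergence: D_KL(P||Q) = Σ p(x) log(p(x)/q(x))

Computing term by term:
  x=0: 4/9 × log_e[(4/9)/(1/3)] = 4/9 × 0.2877 = 0.1279
  x=1: 5/9 × log_e[(5/9)/(2/3)] = 5/9 × -0.1823 = -0.1013

D_KL(P||Q) = 0.0266 nats

Note: KL divergence is always non-negative and equals 0 iff P = Q.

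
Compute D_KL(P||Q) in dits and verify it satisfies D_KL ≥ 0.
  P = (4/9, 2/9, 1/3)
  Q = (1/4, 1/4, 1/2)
0.0410 dits

KL divergence satisfies the Gibbs inequality: D_KL(P||Q) ≥ 0 for all distributions P, Q.

D_KL(P||Q) = Σ p(x) log(p(x)/q(x))
Term by term:
  x=0: 4/9 × log_10[(4/9)/(1/4)] = 0.1111
  x=1: 2/9 × log_10[(2/9)/(1/4)] = -0.0114
  x=2: 1/3 × log_10[(1/3)/(1/2)] = -0.0587
D_KL(P||Q) = 0.0410 dits

D_KL(P||Q) = 0.0410 ≥ 0 ✓

This non-negativity is a fundamental property: relative entropy cannot be negative because it measures how different Q is from P.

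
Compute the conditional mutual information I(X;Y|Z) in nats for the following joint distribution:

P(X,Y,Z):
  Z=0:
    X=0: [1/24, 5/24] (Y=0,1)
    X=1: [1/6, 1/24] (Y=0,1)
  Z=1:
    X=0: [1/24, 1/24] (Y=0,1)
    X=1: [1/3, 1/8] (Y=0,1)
0.1069 nats

Conditional mutual information: I(X;Y|Z) = H(X|Z) + H(Y|Z) - H(X,Y|Z)

H(Z) = 0.6897
H(X,Z) = 1.2380 → H(X|Z) = 0.5483
H(Y,Z) = 1.3398 → H(Y|Z) = 0.6501
H(X,Y,Z) = 1.7812 → H(X,Y|Z) = 1.0916

I(X;Y|Z) = 0.5483 + 0.6501 - 1.0916 = 0.1069 nats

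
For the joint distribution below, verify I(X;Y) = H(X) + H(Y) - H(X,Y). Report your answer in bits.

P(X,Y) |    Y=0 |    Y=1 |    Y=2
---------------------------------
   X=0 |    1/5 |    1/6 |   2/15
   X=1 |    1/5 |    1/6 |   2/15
I(X;Y) = 0.0000 bits

Mutual information has multiple equivalent forms:
- I(X;Y) = H(X) - H(X|Y)
- I(X;Y) = H(Y) - H(Y|X)
- I(X;Y) = H(X) + H(Y) - H(X,Y)

Computing all quantities:
H(X) = 1.0000, H(Y) = 1.5656, H(X,Y) = 2.5656
H(X|Y) = 1.0000, H(Y|X) = 1.5656

Verification:
H(X) - H(X|Y) = 1.0000 - 1.0000 = 0.0000
H(Y) - H(Y|X) = 1.5656 - 1.5656 = 0.0000
H(X) + H(Y) - H(X,Y) = 1.0000 + 1.5656 - 2.5656 = 0.0000

All forms give I(X;Y) = 0.0000 bits. ✓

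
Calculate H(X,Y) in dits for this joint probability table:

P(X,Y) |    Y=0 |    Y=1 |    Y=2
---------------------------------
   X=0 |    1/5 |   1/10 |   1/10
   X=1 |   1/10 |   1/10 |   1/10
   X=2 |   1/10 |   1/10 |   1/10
0.9398 dits

Joint entropy is H(X,Y) = -Σ_{x,y} p(x,y) log p(x,y).

Summing over all non-zero entries:
H(X,Y) = -[1/5·log_10(1/5) + 1/10·log_10(1/10) + 1/10·log_10(1/10) + 1/10·log_10(1/10) + 1/10·log_10(1/10) + 1/10·log_10(1/10) + 1/10·log_10(1/10) + 1/10·log_10(1/10) + 1/10·log_10(1/10)]
H(X,Y) = 0.9398 dits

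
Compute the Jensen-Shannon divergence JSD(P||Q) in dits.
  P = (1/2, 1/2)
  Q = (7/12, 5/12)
0.0015 dits

Jensen-Shannon divergence is:
JSD(P||Q) = 0.5 × D_KL(P||M) + 0.5 × D_KL(Q||M)
where M = 0.5 × (P + Q) is the mixture distribution.

M = 0.5 × (1/2, 1/2) + 0.5 × (7/12, 5/12) = (13/24, 11/24)

D_KL(P||M) = 0.0015 dits
D_KL(Q||M) = 0.0015 dits

JSD(P||Q) = 0.5 × 0.0015 + 0.5 × 0.0015 = 0.0015 dits

Unlike KL divergence, JSD is symmetric and bounded: 0 ≤ JSD ≤ log(2).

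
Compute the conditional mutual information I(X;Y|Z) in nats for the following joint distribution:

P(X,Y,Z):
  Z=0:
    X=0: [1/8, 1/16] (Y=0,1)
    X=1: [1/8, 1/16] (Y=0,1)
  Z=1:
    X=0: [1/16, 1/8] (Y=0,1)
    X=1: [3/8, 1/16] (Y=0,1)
0.0830 nats

Conditional mutual information: I(X;Y|Z) = H(X|Z) + H(Y|Z) - H(X,Y|Z)

H(Z) = 0.6616
H(X,Z) = 1.3033 → H(X|Z) = 0.6417
H(Y,Z) = 1.2820 → H(Y|Z) = 0.6205
H(X,Y,Z) = 1.8407 → H(X,Y|Z) = 1.1792

I(X;Y|Z) = 0.6417 + 0.6205 - 1.1792 = 0.0830 nats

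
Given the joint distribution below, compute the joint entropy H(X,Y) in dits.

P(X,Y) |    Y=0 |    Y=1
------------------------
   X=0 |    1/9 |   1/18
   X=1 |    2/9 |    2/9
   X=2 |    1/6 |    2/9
0.7409 dits

Joint entropy is H(X,Y) = -Σ_{x,y} p(x,y) log p(x,y).

Summing over all non-zero entries:
H(X,Y) = -[1/9·log_10(1/9) + 1/18·log_10(1/18) + 2/9·log_10(2/9) + 2/9·log_10(2/9) + 1/6·log_10(1/6) + 2/9·log_10(2/9)]
H(X,Y) = 0.7409 dits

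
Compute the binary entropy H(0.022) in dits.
0.0459 dits

The binary entropy function is:
H(p) = -p log(p) - (1-p) log(1-p)

H(0.022) = -0.022 × log_10(0.022) - 0.978 × log_10(0.978)
H(0.022) = 0.0459 dits

Note: Binary entropy is maximized at p=0.5 (H=1 bit) and minimized at p=0 or p=1 (H=0).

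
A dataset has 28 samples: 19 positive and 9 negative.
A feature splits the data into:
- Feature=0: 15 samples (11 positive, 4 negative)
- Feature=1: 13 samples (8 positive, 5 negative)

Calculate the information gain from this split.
0.0114 bits

Information Gain = H(Y) - H(Y|Feature)

Before split:
P(positive) = 19/28 = 0.6786
H(Y) = 0.9059 bits

After split:
Feature=0: H = 0.8366 bits (weight = 15/28)
Feature=1: H = 0.9612 bits (weight = 13/28)
H(Y|Feature) = (15/28)×0.8366 + (13/28)×0.9612 = 0.8945 bits

Information Gain = 0.9059 - 0.8945 = 0.0114 bits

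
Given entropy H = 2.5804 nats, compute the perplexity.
13.2024

Perplexity is e^H (or exp(H) for natural log).

H = 2.5804 nats
Perplexity = e^2.5804 = 13.2024

Interpretation: The model's uncertainty is equivalent to choosing uniformly among 13.2 options.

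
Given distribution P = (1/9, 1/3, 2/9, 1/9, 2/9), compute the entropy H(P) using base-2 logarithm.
2.1972 bits

Shannon entropy is H(X) = -Σ p(x) log p(x).

For P = (1/9, 1/3, 2/9, 1/9, 2/9):
H = -1/9 × log_2(1/9) -1/3 × log_2(1/3) -2/9 × log_2(2/9) -1/9 × log_2(1/9) -2/9 × log_2(2/9)
H = 2.1972 bits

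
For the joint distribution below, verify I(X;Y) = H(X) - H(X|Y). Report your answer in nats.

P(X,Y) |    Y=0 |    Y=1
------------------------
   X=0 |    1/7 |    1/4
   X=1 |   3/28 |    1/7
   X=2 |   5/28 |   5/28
I(X;Y) = 0.0071 nats

Mutual information has multiple equivalent forms:
- I(X;Y) = H(X) - H(X|Y)
- I(X;Y) = H(Y) - H(Y|X)
- I(X;Y) = H(X) + H(Y) - H(X,Y)

Computing all quantities:
H(X) = 1.0813, H(Y) = 0.6829, H(X,Y) = 1.7571
H(X|Y) = 1.0742, H(Y|X) = 0.6758

Verification:
H(X) - H(X|Y) = 1.0813 - 1.0742 = 0.0071
H(Y) - H(Y|X) = 0.6829 - 0.6758 = 0.0071
H(X) + H(Y) - H(X,Y) = 1.0813 + 0.6829 - 1.7571 = 0.0071

All forms give I(X;Y) = 0.0071 nats. ✓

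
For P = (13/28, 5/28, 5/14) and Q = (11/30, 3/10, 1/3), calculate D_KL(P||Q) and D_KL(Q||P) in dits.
D_KL(P||Q) = 0.0181, D_KL(Q||P) = 0.0200

KL divergence is not symmetric: D_KL(P||Q) ≠ D_KL(Q||P) in general.

D_KL(P||Q) = 0.0181 dits
D_KL(Q||P) = 0.0200 dits

No, they are not equal!

This asymmetry is why KL divergence is not a true distance metric.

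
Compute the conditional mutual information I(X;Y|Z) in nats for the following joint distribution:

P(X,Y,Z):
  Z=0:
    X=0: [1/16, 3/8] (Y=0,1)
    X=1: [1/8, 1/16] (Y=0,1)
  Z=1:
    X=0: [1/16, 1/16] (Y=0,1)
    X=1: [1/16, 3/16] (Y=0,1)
0.0945 nats

Conditional mutual information: I(X;Y|Z) = H(X|Z) + H(Y|Z) - H(X,Y|Z)

H(Z) = 0.6616
H(X,Z) = 1.2820 → H(X|Z) = 0.6205
H(Y,Z) = 1.2820 → H(Y|Z) = 0.6205
H(X,Y,Z) = 1.8080 → H(X,Y|Z) = 1.1465

I(X;Y|Z) = 0.6205 + 0.6205 - 1.1465 = 0.0945 nats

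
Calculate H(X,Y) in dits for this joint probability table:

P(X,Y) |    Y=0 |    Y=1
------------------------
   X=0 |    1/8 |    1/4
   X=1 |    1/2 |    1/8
0.5268 dits

Joint entropy is H(X,Y) = -Σ_{x,y} p(x,y) log p(x,y).

Summing over all non-zero entries:
H(X,Y) = -[1/8·log_10(1/8) + 1/4·log_10(1/4) + 1/2·log_10(1/2) + 1/8·log_10(1/8)]
H(X,Y) = 0.5268 dits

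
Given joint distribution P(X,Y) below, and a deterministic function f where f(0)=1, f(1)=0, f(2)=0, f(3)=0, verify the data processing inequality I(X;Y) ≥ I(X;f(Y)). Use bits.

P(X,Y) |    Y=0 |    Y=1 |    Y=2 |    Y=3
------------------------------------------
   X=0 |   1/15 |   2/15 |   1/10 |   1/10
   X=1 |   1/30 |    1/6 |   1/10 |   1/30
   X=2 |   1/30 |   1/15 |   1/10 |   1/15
I(X;Y) = 0.0501, I(X;f(Y)) = 0.0052, inequality holds: 0.0501 ≥ 0.0052

Data Processing Inequality: For any Markov chain X → Y → Z, we have I(X;Y) ≥ I(X;Z).

Here Z = f(Y) is a deterministic function of Y, forming X → Y → Z.

Original I(X;Y) = 0.0501 bits

After applying f:
P(X,Z) where Z=f(Y):
- P(X,Z=0) = P(X,Y=1) + P(X,Y=2) + P(X,Y=3)
- P(X,Z=1) = P(X,Y=0)

I(X;Z) = I(X;f(Y)) = 0.0052 bits

Verification: 0.0501 ≥ 0.0052 ✓

Information cannot be created by processing; the function f can only lose information about X.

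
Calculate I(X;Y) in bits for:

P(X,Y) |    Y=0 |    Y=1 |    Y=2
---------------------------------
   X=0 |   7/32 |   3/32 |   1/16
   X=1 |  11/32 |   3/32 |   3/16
0.0218 bits

Mutual information: I(X;Y) = H(X) + H(Y) - H(X,Y)

Marginals:
P(X) = (3/8, 5/8), H(X) = 0.9544 bits
P(Y) = (9/16, 3/16, 1/4), H(Y) = 1.4197 bits

Joint entropy: H(X,Y) = 2.3524 bits

I(X;Y) = 0.9544 + 1.4197 - 2.3524 = 0.0218 bits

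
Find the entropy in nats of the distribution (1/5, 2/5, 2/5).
1.0549 nats

Shannon entropy is H(X) = -Σ p(x) log p(x).

For P = (1/5, 2/5, 2/5):
H = -1/5 × log_e(1/5) -2/5 × log_e(2/5) -2/5 × log_e(2/5)
H = 1.0549 nats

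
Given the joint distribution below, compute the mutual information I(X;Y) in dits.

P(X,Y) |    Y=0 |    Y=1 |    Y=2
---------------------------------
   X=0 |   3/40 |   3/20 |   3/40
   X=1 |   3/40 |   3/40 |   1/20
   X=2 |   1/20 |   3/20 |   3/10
0.0330 dits

Mutual information: I(X;Y) = H(X) + H(Y) - H(X,Y)

Marginals:
P(X) = (3/10, 1/5, 1/2), H(X) = 0.4472 dits
P(Y) = (1/5, 3/8, 17/40), H(Y) = 0.4575 dits

Joint entropy: H(X,Y) = 0.8716 dits

I(X;Y) = 0.4472 + 0.4575 - 0.8716 = 0.0330 dits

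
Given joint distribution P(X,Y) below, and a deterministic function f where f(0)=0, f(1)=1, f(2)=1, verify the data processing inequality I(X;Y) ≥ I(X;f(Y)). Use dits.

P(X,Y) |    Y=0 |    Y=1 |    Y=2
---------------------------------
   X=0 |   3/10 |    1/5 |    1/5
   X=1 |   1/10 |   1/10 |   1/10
I(X;Y) = 0.0017, I(X;f(Y)) = 0.0017, inequality holds: 0.0017 ≥ 0.0017

Data Processing Inequality: For any Markov chain X → Y → Z, we have I(X;Y) ≥ I(X;Z).

Here Z = f(Y) is a deterministic function of Y, forming X → Y → Z.

Original I(X;Y) = 0.0017 dits

After applying f:
P(X,Z) where Z=f(Y):
- P(X,Z=0) = P(X,Y=0)
- P(X,Z=1) = P(X,Y=1) + P(X,Y=2)

I(X;Z) = I(X;f(Y)) = 0.0017 dits

Verification: 0.0017 ≥ 0.0017 ✓

Information cannot be created by processing; the function f can only lose information about X.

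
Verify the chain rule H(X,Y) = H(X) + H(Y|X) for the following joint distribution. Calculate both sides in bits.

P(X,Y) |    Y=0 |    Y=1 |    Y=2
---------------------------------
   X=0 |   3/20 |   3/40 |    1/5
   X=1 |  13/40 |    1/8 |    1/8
H(X,Y) = 2.4322, H(X) = 0.9837, H(Y|X) = 1.4485 (all in bits)

Chain rule: H(X,Y) = H(X) + H(Y|X)

Left side — joint entropy directly:
H(X,Y) = -Σ p(x,y) log p(x,y) = 2.4322 bits

Right side — compute H(Y|X) from the conditional distributions:
P(X) = (17/40, 23/40), so H(X) = 0.9837 bits
H(Y|X) = Σ_x P(X=x) · H(Y|X=x):
  P(Y|X=0) = (6/17, 3/17, 8/17), H(Y|X=0) = 1.4837, weight P(X=0) = 17/40
  P(Y|X=1) = (13/23, 5/23, 5/23), H(Y|X=1) = 1.4225, weight P(X=1) = 23/40
H(Y|X) = 1.4485 bits

H(X) + H(Y|X) = 0.9837 + 1.4485 = 2.4322 bits

Both sides equal 2.4322 bits. ✓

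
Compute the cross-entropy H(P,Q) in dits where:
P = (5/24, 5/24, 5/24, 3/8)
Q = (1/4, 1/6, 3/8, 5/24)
0.6318 dits

Cross-entropy: H(P,Q) = -Σ p(x) log q(x)

Alternatively: H(P,Q) = H(P) + D_KL(P||Q)
H(P) = 0.5855 dits
D_KL(P||Q) = 0.0462 dits

H(P,Q) = 0.5855 + 0.0462 = 0.6318 dits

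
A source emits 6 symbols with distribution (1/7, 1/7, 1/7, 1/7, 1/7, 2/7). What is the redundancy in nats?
0.0439 nats

Redundancy measures how far a source is from maximum entropy:
R = H_max - H(X)

Maximum entropy for 6 symbols: H_max = log_e(6) = 1.7918 nats
Actual entropy: H(X) = 1.7479 nats
Redundancy: R = 1.7918 - 1.7479 = 0.0439 nats

This redundancy represents potential for compression: the source could be compressed by 0.0439 nats per symbol.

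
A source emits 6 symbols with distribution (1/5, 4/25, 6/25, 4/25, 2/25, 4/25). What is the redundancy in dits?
0.0198 dits

Redundancy measures how far a source is from maximum entropy:
R = H_max - H(X)

Maximum entropy for 6 symbols: H_max = log_10(6) = 0.7782 dits
Actual entropy: H(X) = 0.7583 dits
Redundancy: R = 0.7782 - 0.7583 = 0.0198 dits

This redundancy represents potential for compression: the source could be compressed by 0.0198 dits per symbol.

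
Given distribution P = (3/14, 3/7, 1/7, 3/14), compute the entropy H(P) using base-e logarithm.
1.3013 nats

Shannon entropy is H(X) = -Σ p(x) log p(x).

For P = (3/14, 3/7, 1/7, 3/14):
H = -3/14 × log_e(3/14) -3/7 × log_e(3/7) -1/7 × log_e(1/7) -3/14 × log_e(3/14)
H = 1.3013 nats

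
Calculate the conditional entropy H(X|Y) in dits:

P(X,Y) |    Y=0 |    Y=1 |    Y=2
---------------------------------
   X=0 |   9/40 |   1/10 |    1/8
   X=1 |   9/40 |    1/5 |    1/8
0.2937 dits

Using the chain rule: H(X|Y) = H(X,Y) - H(Y)

First, compute H(X,Y) = 0.7571 dits

Marginal P(Y) = (9/20, 3/10, 1/4)
H(Y) = 0.4634 dits

H(X|Y) = H(X,Y) - H(Y) = 0.7571 - 0.4634 = 0.2937 dits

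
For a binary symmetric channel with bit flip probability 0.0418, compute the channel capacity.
0.7495 bits

For a binary symmetric channel (BSC) with error probability p:
Capacity C = 1 - H(p) bits per symbol

where H(p) = -p log₂(p) - (1-p) log₂(1-p) is the binary entropy function.

H(0.0418) = 0.2505 bits
C = 1 - 0.2505 = 0.7495 bits per symbol

This means we can reliably transmit up to 0.7495 bits of information per channel use.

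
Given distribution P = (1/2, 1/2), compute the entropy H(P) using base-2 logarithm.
1.0000 bits

Shannon entropy is H(X) = -Σ p(x) log p(x).

For P = (1/2, 1/2):
H = -1/2 × log_2(1/2) -1/2 × log_2(1/2)
H = 1.0000 bits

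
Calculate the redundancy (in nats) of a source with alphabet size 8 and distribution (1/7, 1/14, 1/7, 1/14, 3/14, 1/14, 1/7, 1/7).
0.0719 nats

Redundancy measures how far a source is from maximum entropy:
R = H_max - H(X)

Maximum entropy for 8 symbols: H_max = log_e(8) = 2.0794 nats
Actual entropy: H(X) = 2.0076 nats
Redundancy: R = 2.0794 - 2.0076 = 0.0719 nats

This redundancy represents potential for compression: the source could be compressed by 0.0719 nats per symbol.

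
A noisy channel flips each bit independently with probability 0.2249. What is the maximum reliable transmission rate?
0.2310 bits

For a binary symmetric channel (BSC) with error probability p:
Capacity C = 1 - H(p) bits per symbol

where H(p) = -p log₂(p) - (1-p) log₂(1-p) is the binary entropy function.

H(0.2249) = 0.7690 bits
C = 1 - 0.7690 = 0.2310 bits per symbol

This means we can reliably transmit up to 0.2310 bits of information per channel use.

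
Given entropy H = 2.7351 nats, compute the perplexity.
15.4113

Perplexity is e^H (or exp(H) for natural log).

H = 2.7351 nats
Perplexity = e^2.7351 = 15.4113

Interpretation: The model's uncertainty is equivalent to choosing uniformly among 15.4 options.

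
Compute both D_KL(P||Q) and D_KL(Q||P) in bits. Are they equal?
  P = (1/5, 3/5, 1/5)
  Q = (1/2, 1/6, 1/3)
D_KL(P||Q) = 0.6970, D_KL(Q||P) = 0.5986

KL divergence is not symmetric: D_KL(P||Q) ≠ D_KL(Q||P) in general.

D_KL(P||Q) = 0.6970 bits
D_KL(Q||P) = 0.5986 bits

No, they are not equal!

This asymmetry is why KL divergence is not a true distance metric.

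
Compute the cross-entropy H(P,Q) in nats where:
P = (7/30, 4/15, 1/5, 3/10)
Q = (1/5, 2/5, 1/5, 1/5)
1.4246 nats

Cross-entropy: H(P,Q) = -Σ p(x) log q(x)

Alternatively: H(P,Q) = H(P) + D_KL(P||Q)
H(P) = 1.3751 nats
D_KL(P||Q) = 0.0495 nats

H(P,Q) = 1.3751 + 0.0495 = 1.4246 nats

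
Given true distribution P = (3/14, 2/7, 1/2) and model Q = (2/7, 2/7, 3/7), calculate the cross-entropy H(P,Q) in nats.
1.0500 nats

Cross-entropy: H(P,Q) = -Σ p(x) log q(x)

Alternatively: H(P,Q) = H(P) + D_KL(P||Q)
H(P) = 1.0346 nats
D_KL(P||Q) = 0.0154 nats

H(P,Q) = 1.0346 + 0.0154 = 1.0500 nats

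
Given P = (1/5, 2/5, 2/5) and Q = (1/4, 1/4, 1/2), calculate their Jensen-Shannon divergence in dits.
0.0056 dits

Jensen-Shannon divergence is:
JSD(P||Q) = 0.5 × D_KL(P||M) + 0.5 × D_KL(Q||M)
where M = 0.5 × (P + Q) is the mixture distribution.

M = 0.5 × (1/5, 2/5, 2/5) + 0.5 × (1/4, 1/4, 1/2) = (9/40, 13/40, 9/20)

D_KL(P||M) = 0.0054 dits
D_KL(Q||M) = 0.0058 dits

JSD(P||Q) = 0.5 × 0.0054 + 0.5 × 0.0058 = 0.0056 dits

Unlike KL divergence, JSD is symmetric and bounded: 0 ≤ JSD ≤ log(2).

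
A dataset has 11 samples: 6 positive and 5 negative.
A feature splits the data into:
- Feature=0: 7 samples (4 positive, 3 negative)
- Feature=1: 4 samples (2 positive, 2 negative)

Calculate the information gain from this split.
0.0034 bits

Information Gain = H(Y) - H(Y|Feature)

Before split:
P(positive) = 6/11 = 0.5455
H(Y) = 0.9940 bits

After split:
Feature=0: H = 0.9852 bits (weight = 7/11)
Feature=1: H = 1.0000 bits (weight = 4/11)
H(Y|Feature) = (7/11)×0.9852 + (4/11)×1.0000 = 0.9906 bits

Information Gain = 0.9940 - 0.9906 = 0.0034 bits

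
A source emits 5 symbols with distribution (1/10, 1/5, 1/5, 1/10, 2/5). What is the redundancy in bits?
0.2000 bits

Redundancy measures how far a source is from maximum entropy:
R = H_max - H(X)

Maximum entropy for 5 symbols: H_max = log_2(5) = 2.3219 bits
Actual entropy: H(X) = 2.1219 bits
Redundancy: R = 2.3219 - 2.1219 = 0.2000 bits

This redundancy represents potential for compression: the source could be compressed by 0.2000 bits per symbol.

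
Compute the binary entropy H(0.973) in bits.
0.1791 bits

The binary entropy function is:
H(p) = -p log(p) - (1-p) log(1-p)

H(0.973) = -0.973 × log_2(0.973) - 0.027 × log_2(0.027)
H(0.973) = 0.1791 bits

Note: Binary entropy is maximized at p=0.5 (H=1 bit) and minimized at p=0 or p=1 (H=0).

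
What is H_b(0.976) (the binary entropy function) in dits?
0.0492 dits

The binary entropy function is:
H(p) = -p log(p) - (1-p) log(1-p)

H(0.976) = -0.976 × log_10(0.976) - 0.024 × log_10(0.024)
H(0.976) = 0.0492 dits

Note: Binary entropy is maximized at p=0.5 (H=1 bit) and minimized at p=0 or p=1 (H=0).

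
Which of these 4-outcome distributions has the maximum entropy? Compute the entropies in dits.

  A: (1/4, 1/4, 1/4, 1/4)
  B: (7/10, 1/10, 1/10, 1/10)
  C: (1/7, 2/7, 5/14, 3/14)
A

For a discrete distribution over n outcomes, entropy is maximized by the uniform distribution.

Computing entropies:
H(A) = 0.6021 dits
H(B) = 0.4084 dits
H(C) = 0.5792 dits

The uniform distribution (where all probabilities equal 1/4) achieves the maximum entropy of log_10(4) = 0.6021 dits.

Distribution A has the highest entropy.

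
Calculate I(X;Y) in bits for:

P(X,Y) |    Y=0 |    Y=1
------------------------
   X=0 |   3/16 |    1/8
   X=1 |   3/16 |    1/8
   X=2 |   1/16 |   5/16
0.1381 bits

Mutual information: I(X;Y) = H(X) + H(Y) - H(X,Y)

Marginals:
P(X) = (5/16, 5/16, 3/8), H(X) = 1.5794 bits
P(Y) = (7/16, 9/16), H(Y) = 0.9887 bits

Joint entropy: H(X,Y) = 2.4300 bits

I(X;Y) = 1.5794 + 0.9887 - 2.4300 = 0.1381 bits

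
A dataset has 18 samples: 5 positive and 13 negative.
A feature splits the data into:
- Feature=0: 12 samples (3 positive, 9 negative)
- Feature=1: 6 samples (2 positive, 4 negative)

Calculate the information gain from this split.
0.0055 bits

Information Gain = H(Y) - H(Y|Feature)

Before split:
P(positive) = 5/18 = 0.2778
H(Y) = 0.8524 bits

After split:
Feature=0: H = 0.8113 bits (weight = 12/18)
Feature=1: H = 0.9183 bits (weight = 6/18)
H(Y|Feature) = (12/18)×0.8113 + (6/18)×0.9183 = 0.8470 bits

Information Gain = 0.8524 - 0.8470 = 0.0055 bits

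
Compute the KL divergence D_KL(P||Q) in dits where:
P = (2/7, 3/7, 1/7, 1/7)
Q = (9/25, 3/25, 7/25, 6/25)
0.1343 dits

KL divergence: D_KL(P||Q) = Σ p(x) log(p(x)/q(x))

Computing term by term:
  x=0: 2/7 × log_10[(2/7)/(9/25)] = 2/7 × -0.1004 = -0.0287
  x=1: 3/7 × log_10[(3/7)/(3/25)] = 3/7 × 0.5528 = 0.2369
  x=2: 1/7 × log_10[(1/7)/(7/25)] = 1/7 × -0.2923 = -0.0418
  x=3: 1/7 × log_10[(1/7)/(6/25)] = 1/7 × -0.2253 = -0.0322

D_KL(P||Q) = 0.1343 dits

Note: KL divergence is always non-negative and equals 0 iff P = Q.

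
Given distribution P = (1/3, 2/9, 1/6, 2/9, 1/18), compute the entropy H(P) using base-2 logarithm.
2.1552 bits

Shannon entropy is H(X) = -Σ p(x) log p(x).

For P = (1/3, 2/9, 1/6, 2/9, 1/18):
H = -1/3 × log_2(1/3) -2/9 × log_2(2/9) -1/6 × log_2(1/6) -2/9 × log_2(2/9) -1/18 × log_2(1/18)
H = 2.1552 bits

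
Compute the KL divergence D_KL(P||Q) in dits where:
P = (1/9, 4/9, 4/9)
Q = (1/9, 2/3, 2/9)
0.0555 dits

KL divergence: D_KL(P||Q) = Σ p(x) log(p(x)/q(x))

Computing term by term:
  x=0: 1/9 × log_10[(1/9)/(1/9)] = 1/9 × 0.0000 = 0.0000
  x=1: 4/9 × log_10[(4/9)/(2/3)] = 4/9 × -0.1761 = -0.0783
  x=2: 4/9 × log_10[(4/9)/(2/9)] = 4/9 × 0.3010 = 0.1338

D_KL(P||Q) = 0.0555 dits

Note: KL divergence is always non-negative and equals 0 iff P = Q.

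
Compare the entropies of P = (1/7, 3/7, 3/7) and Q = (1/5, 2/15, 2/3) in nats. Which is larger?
P

Computing entropies in nats:
H(P) = 1.0042
H(Q) = 0.8609

Distribution P has higher entropy.

Intuition: The distribution closer to uniform (more spread out) has higher entropy.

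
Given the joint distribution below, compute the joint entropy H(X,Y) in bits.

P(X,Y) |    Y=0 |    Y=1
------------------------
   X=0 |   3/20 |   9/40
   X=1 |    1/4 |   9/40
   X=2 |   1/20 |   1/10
2.4272 bits

Joint entropy is H(X,Y) = -Σ_{x,y} p(x,y) log p(x,y).

Summing over all non-zero entries:
H(X,Y) = -[3/20·log_2(3/20) + 9/40·log_2(9/40) + 1/4·log_2(1/4) + 9/40·log_2(9/40) + 1/20·log_2(1/20) + 1/10·log_2(1/10)]
H(X,Y) = 2.4272 bits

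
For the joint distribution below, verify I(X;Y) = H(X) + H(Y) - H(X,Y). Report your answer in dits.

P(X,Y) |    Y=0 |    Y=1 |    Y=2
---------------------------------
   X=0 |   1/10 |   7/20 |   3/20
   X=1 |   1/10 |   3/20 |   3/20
I(X;Y) = 0.0091 dits

Mutual information has multiple equivalent forms:
- I(X;Y) = H(X) - H(X|Y)
- I(X;Y) = H(Y) - H(Y|X)
- I(X;Y) = H(X) + H(Y) - H(X,Y)

Computing all quantities:
H(X) = 0.2923, H(Y) = 0.4472, H(X,Y) = 0.7303
H(X|Y) = 0.2832, H(Y|X) = 0.4380

Verification:
H(X) - H(X|Y) = 0.2923 - 0.2832 = 0.0091
H(Y) - H(Y|X) = 0.4472 - 0.4380 = 0.0091
H(X) + H(Y) - H(X,Y) = 0.2923 + 0.4472 - 0.7303 = 0.0091

All forms give I(X;Y) = 0.0091 dits. ✓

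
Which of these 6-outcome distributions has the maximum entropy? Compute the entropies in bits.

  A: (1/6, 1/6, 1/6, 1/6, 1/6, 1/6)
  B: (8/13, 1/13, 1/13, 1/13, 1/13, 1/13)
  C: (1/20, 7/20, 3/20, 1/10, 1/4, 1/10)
A

For a discrete distribution over n outcomes, entropy is maximized by the uniform distribution.

Computing entropies:
H(A) = 2.5850 bits
H(B) = 1.8543 bits
H(C) = 2.3211 bits

The uniform distribution (where all probabilities equal 1/6) achieves the maximum entropy of log_2(6) = 2.5850 bits.

Distribution A has the highest entropy.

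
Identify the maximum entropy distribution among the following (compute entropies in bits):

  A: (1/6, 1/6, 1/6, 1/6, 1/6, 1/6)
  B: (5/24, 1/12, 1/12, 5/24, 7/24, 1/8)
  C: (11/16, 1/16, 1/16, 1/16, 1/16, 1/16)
A

For a discrete distribution over n outcomes, entropy is maximized by the uniform distribution.

Computing entropies:
H(A) = 2.5850 bits
H(B) = 2.4339 bits
H(C) = 1.6216 bits

The uniform distribution (where all probabilities equal 1/6) achieves the maximum entropy of log_2(6) = 2.5850 bits.

Distribution A has the highest entropy.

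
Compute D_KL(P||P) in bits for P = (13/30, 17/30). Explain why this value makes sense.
0.0000 bits

KL divergence satisfies the Gibbs inequality: D_KL(P||Q) ≥ 0 for all distributions P, Q.

D_KL(P||Q) = Σ p(x) log(p(x)/q(x))
Each term is p(x) × log_2(p(x)/p(x)) = p(x) × log_2(1) = 0, so the sum is 0.
D_KL(P||Q) = 0.0000 bits

When P = Q, the KL divergence is exactly 0, as there is no 'divergence' between identical distributions.

This non-negativity is a fundamental property: relative entropy cannot be negative because it measures how different Q is from P.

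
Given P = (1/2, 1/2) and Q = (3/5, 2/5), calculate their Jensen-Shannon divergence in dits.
0.0022 dits

Jensen-Shannon divergence is:
JSD(P||Q) = 0.5 × D_KL(P||M) + 0.5 × D_KL(Q||M)
where M = 0.5 × (P + Q) is the mixture distribution.

M = 0.5 × (1/2, 1/2) + 0.5 × (3/5, 2/5) = (11/20, 9/20)

D_KL(P||M) = 0.0022 dits
D_KL(Q||M) = 0.0022 dits

JSD(P||Q) = 0.5 × 0.0022 + 0.5 × 0.0022 = 0.0022 dits

Unlike KL divergence, JSD is symmetric and bounded: 0 ≤ JSD ≤ log(2).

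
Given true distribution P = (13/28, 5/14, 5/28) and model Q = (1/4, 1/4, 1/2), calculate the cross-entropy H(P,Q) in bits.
1.8214 bits

Cross-entropy: H(P,Q) = -Σ p(x) log q(x)

Alternatively: H(P,Q) = H(P) + D_KL(P||Q)
H(P) = 1.4883 bits
D_KL(P||Q) = 0.3332 bits

H(P,Q) = 1.4883 + 0.3332 = 1.8214 bits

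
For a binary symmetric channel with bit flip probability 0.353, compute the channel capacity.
0.0633 bits

For a binary symmetric channel (BSC) with error probability p:
Capacity C = 1 - H(p) bits per symbol

where H(p) = -p log₂(p) - (1-p) log₂(1-p) is the binary entropy function.

H(0.353) = 0.9367 bits
C = 1 - 0.9367 = 0.0633 bits per symbol

This means we can reliably transmit up to 0.0633 bits of information per channel use.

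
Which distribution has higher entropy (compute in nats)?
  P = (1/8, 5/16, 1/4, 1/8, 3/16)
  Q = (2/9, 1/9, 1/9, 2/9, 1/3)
P

Computing entropies in nats:
H(P) = 1.5438
H(Q) = 1.5230

Distribution P has higher entropy.

Intuition: The distribution closer to uniform (more spread out) has higher entropy.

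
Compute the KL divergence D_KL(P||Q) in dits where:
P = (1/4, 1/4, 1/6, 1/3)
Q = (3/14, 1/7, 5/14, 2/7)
0.0446 dits

KL divergence: D_KL(P||Q) = Σ p(x) log(p(x)/q(x))

Computing term by term:
  x=0: 1/4 × log_10[(1/4)/(3/14)] = 1/4 × 0.0669 = 0.0167
  x=1: 1/4 × log_10[(1/4)/(1/7)] = 1/4 × 0.2430 = 0.0608
  x=2: 1/6 × log_10[(1/6)/(5/14)] = 1/6 × -0.3310 = -0.0552
  x=3: 1/3 × log_10[(1/3)/(2/7)] = 1/3 × 0.0669 = 0.0223

D_KL(P||Q) = 0.0446 dits

Note: KL divergence is always non-negative and equals 0 iff P = Q.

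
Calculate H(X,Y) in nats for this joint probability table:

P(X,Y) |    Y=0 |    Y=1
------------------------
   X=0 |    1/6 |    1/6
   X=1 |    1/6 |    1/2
1.2425 nats

Joint entropy is H(X,Y) = -Σ_{x,y} p(x,y) log p(x,y).

Summing over all non-zero entries:
H(X,Y) = -[1/6·log_e(1/6) + 1/6·log_e(1/6) + 1/6·log_e(1/6) + 1/2·log_e(1/2)]
H(X,Y) = 1.2425 nats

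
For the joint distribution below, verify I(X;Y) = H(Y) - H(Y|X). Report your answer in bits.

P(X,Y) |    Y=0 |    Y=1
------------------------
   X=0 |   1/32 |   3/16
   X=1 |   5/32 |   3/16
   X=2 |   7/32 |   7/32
I(X;Y) = 0.0659 bits

Mutual information has multiple equivalent forms:
- I(X;Y) = H(X) - H(X|Y)
- I(X;Y) = H(Y) - H(Y|X)
- I(X;Y) = H(X) + H(Y) - H(X,Y)

Computing all quantities:
H(X) = 1.5310, H(Y) = 0.9745, H(X,Y) = 2.4396
H(X|Y) = 1.4651, H(Y|X) = 0.9086

Verification:
H(X) - H(X|Y) = 1.5310 - 1.4651 = 0.0659
H(Y) - H(Y|X) = 0.9745 - 0.9086 = 0.0659
H(X) + H(Y) - H(X,Y) = 1.5310 + 0.9745 - 2.4396 = 0.0659

All forms give I(X;Y) = 0.0659 bits. ✓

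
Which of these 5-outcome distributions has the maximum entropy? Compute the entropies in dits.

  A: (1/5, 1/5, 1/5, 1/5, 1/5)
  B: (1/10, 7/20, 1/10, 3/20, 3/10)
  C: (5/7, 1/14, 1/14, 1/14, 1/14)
A

For a discrete distribution over n outcomes, entropy is maximized by the uniform distribution.

Computing entropies:
H(A) = 0.6990 dits
H(B) = 0.6400 dits
H(C) = 0.4318 dits

The uniform distribution (where all probabilities equal 1/5) achieves the maximum entropy of log_10(5) = 0.6990 dits.

Distribution A has the highest entropy.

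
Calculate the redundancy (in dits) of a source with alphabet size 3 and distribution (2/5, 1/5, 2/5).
0.0190 dits

Redundancy measures how far a source is from maximum entropy:
R = H_max - H(X)

Maximum entropy for 3 symbols: H_max = log_10(3) = 0.4771 dits
Actual entropy: H(X) = 0.4581 dits
Redundancy: R = 0.4771 - 0.4581 = 0.0190 dits

This redundancy represents potential for compression: the source could be compressed by 0.0190 dits per symbol.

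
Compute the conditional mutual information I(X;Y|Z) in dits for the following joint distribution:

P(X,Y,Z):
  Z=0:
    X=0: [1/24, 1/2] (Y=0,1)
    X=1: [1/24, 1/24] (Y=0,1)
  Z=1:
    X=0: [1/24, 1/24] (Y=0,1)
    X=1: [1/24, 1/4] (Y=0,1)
0.0269 dits

Conditional mutual information: I(X;Y|Z) = H(X|Z) + H(Y|Z) - H(X,Y|Z)

H(Z) = 0.2873
H(X,Z) = 0.4802 → H(X|Z) = 0.1929
H(Y,Z) = 0.4802 → H(Y|Z) = 0.1929
H(X,Y,Z) = 0.6461 → H(X,Y|Z) = 0.3588

I(X;Y|Z) = 0.1929 + 0.1929 - 0.3588 = 0.0269 dits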